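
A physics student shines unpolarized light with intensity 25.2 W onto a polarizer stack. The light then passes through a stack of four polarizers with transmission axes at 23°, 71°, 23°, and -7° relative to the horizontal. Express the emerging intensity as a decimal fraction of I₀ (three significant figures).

I/I₀ ≈ 0.0752

Unpolarized light through the first polarizer → I₁ = 25.2 W/2 = 12.6 W, polarized at 23°.
I₂ = I₁ · cos²(48°) = 12.6 · 0.4477 = 5.641 W.
I₃ = I₂ · cos²(48°) = 5.641 · 0.4477 = 2.526 W.
I₄ = I₃ · cos²(30°) = 2.526 · 0.75 = 1.894 W.
Transmitted fraction = 0.07518.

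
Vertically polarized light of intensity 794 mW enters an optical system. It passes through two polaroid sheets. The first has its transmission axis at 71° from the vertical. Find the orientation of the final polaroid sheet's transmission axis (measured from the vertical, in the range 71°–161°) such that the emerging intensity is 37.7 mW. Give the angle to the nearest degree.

I₁ = I₀ cos²(71° − 0°) = I₀ cos²(71°) = 0.106 I₀.
Target fraction: 37.7 / 794 mW = 0.04748 of I₀.
Need I₂/I₀ = 0.04748, so cos²(θ − 71°) = 0.04748 / 0.106 = 0.448.
θ − 71° = arccos(√0.448) = 48.0°, giving θ ≈ 71 + 48.0 = 119.0°.

θ ≈ 119°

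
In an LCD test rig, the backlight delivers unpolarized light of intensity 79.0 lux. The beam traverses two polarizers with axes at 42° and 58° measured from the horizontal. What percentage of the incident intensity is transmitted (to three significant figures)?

Unpolarized light through the first polarizer → I₁ = 79.0 lux/2 = 39.5 lux, polarized at 42°.
I₂ = I₁ · cos²(16°) = 39.5 · 0.924 = 36.5 lux.
That is 46.2% of the incident intensity.

≈ 46.2%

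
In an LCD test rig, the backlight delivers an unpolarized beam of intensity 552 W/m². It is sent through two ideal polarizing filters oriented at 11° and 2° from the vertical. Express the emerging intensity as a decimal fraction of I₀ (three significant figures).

I/I₀ ≈ 0.488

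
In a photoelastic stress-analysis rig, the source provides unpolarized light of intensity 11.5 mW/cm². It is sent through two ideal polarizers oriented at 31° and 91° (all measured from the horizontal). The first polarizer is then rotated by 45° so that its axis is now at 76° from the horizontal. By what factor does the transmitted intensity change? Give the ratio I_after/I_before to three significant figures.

Before rotation:
Unpolarized light through the first polarizer → I₁ = ½ I₀, now polarized at 31°.
I₂ = I₁ cos²(91° − 31°) = 0.5 I₀ · cos²(60°) = 0.125 I₀.
After rotation:
Unpolarized light through the first polarizer → I₁ = ½ I₀, now polarized at 76°.
I₂ = I₁ cos²(91° − 76°) = 0.5 I₀ · cos²(15°) = 0.4665 I₀.
Ratio = 0.4665 / 0.125 = 3.732.

I_new/I_old ≈ 3.73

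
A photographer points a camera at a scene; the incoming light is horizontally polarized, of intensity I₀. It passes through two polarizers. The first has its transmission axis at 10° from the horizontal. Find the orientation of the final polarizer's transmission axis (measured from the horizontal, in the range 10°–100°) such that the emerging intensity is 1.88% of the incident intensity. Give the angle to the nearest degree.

I₁ = I₀ cos²(10° − 0°) = I₀ cos²(10°) = 0.9698 I₀.
Need I₂/I₀ = 0.0188, so cos²(θ − 10°) = 0.0188 / 0.9698 = 0.01938.
θ − 10° = arccos(√0.01938) = 82.0°, giving θ ≈ 10 + 82.0 = 92.0°.

θ ≈ 92°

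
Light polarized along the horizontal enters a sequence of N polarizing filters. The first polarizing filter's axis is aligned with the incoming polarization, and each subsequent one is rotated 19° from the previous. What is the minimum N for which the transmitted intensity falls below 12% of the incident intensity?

N = 20

First polarizer is aligned with the polarization: full transmission.
Each further stage multiplies by cos²(19°) = 0.894.
After N polarizers: T = 0.894^(N−1). Require T < 0.12 ⇒ N−1 > ln(0.12)/ln(0.894) = 18.92, so N−1 ≥ 19 and N = 20.
Check: N=20 gives T = 0.119 < 0.12; N=19 gives T = 0.1331.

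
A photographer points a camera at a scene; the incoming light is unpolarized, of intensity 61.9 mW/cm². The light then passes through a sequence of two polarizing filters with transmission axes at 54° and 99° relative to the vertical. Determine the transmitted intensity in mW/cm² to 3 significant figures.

I ≈ 15.5 mW/cm²

Unpolarized light through the first polarizer → I₁ = 61.9 mW/cm²/2 = 30.95 mW/cm², polarized at 54°.
I₂ = I₁ · cos²(45°) = 30.95 · 0.5 = 15.48 mW/cm².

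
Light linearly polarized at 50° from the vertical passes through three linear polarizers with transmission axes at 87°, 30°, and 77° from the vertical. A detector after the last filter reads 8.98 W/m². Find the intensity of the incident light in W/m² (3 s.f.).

By Malus's law, I₁ = I₀ cos²(87° − 50°) = I₀ cos²(37°) = 0.6378 I₀.
I₂ = I₁ cos²(30° − 87°) = 0.6378 I₀ · cos²(57°) = 0.1892 I₀.
I₃ = I₂ cos²(77° − 30°) = 0.1892 I₀ · cos²(47°) = 0.088 I₀.
So 8.98 W/m² = 0.088 I₀, giving I₀ = 8.98/0.088 = 102 W/m².

I₀ ≈ 102 W/m²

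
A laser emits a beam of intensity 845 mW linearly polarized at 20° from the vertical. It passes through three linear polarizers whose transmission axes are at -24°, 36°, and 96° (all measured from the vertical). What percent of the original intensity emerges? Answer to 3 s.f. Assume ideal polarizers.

I₁ = 845 mW · cos²(44°) = 437.2 mW.
I₂ = I₁ · cos²(60°) = 437.2 · 0.25 = 109.3 mW.
I₃ = I₂ · cos²(60°) = 109.3 · 0.25 = 27.33 mW.
That is 3.234% of the incident intensity.

≈ 3.23%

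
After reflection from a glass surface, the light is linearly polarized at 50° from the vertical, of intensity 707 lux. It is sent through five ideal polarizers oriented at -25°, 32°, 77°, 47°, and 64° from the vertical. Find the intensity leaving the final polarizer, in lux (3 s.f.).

I ≈ 4.82 lux

I₁ = 707 lux · cos²(75°) = 47.36 lux.
I₂ = I₁ · cos²(57°) = 47.36 · 0.2966 = 14.05 lux.
I₃ = I₂ · cos²(45°) = 14.05 · 0.5 = 7.024 lux.
I₄ = I₃ · cos²(30°) = 7.024 · 0.75 = 5.268 lux.
I₅ = I₄ · cos²(17°) = 5.268 · 0.9145 = 4.818 lux.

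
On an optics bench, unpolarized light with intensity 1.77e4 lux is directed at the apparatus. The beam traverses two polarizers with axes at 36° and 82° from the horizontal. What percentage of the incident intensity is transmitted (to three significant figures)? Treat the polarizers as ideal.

≈ 24.1%

Unpolarized light through the first polarizer → I₁ = 1.77e4 lux/2 = 8850 lux, polarized at 36°.
I₂ = I₁ · cos²(46°) = 8850 · 0.4826 = 4271 lux.
That is 24.13% of the incident intensity.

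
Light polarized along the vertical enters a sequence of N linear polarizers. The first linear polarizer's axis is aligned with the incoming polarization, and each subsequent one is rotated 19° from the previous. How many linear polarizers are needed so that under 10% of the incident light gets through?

First polarizer is aligned with the polarization: full transmission.
Each further stage multiplies by cos²(19°) = 0.894.
After N polarizers: T = 0.894^(N−1). Require T < 0.10 ⇒ N−1 > ln(0.10)/ln(0.894) = 20.55, so N−1 ≥ 21 and N = 22.
Check: N=22 gives T = 0.09509 < 0.10; N=21 gives T = 0.1064.

N = 22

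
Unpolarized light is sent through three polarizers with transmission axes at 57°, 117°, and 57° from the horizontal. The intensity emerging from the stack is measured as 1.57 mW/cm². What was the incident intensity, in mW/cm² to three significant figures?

Unpolarized light through the first polarizer → I₁ = ½ I₀, now polarized at 57°.
I₂ = I₁ cos²(117° − 57°) = 0.5 I₀ · cos²(60°) = 0.125 I₀.
I₃ = I₂ cos²(57° − 117°) = 0.125 I₀ · cos²(60°) = 0.03125 I₀.
So 1.57 mW/cm² = 0.03125 I₀, giving I₀ = 1.57/0.03125 = 50.24 mW/cm².

I₀ ≈ 50.2 mW/cm²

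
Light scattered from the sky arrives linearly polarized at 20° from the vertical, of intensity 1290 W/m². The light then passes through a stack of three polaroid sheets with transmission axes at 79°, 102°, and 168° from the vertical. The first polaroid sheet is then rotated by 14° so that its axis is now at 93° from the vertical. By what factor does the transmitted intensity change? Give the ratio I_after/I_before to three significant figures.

I_new/I_old ≈ 0.371

Before rotation:
I₁ = I₀ cos²(79° − 20°) = I₀ cos²(59°) = 0.2653 I₀.
I₂ = I₁ cos²(102° − 79°) = 0.2653 I₀ · cos²(23°) = 0.2248 I₀.
I₃ = I₂ cos²(168° − 102°) = 0.2248 I₀ · cos²(66°) = 0.03718 I₀.
After rotation:
I₁ = I₀ cos²(93° − 20°) = I₀ cos²(73°) = 0.08548 I₀.
I₂ = I₁ cos²(102° − 93°) = 0.08548 I₀ · cos²(9°) = 0.08339 I₀.
I₃ = I₂ cos²(168° − 102°) = 0.08339 I₀ · cos²(66°) = 0.0138 I₀.
Ratio = 0.0138 / 0.03718 = 0.371.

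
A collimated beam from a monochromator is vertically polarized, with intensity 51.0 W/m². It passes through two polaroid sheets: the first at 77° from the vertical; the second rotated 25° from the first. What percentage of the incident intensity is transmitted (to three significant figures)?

≈ 4.16%

I₁ = 51.0 W/m² · cos²(77°) = 2.581 W/m².
I₂ = I₁ · cos²(25°) = 2.581 · 0.8214 = 2.12 W/m².
That is 4.156% of the incident intensity.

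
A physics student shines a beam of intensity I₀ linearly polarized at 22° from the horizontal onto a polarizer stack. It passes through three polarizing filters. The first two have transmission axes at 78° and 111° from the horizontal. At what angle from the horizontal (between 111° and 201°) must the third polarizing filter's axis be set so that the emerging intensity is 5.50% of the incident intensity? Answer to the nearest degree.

θ ≈ 171°

By Malus's law, I₁ = I₀ cos²(78° − 22°) = I₀ cos²(56°) = 0.3127 I₀.
I₂ = I₁ cos²(111° − 78°) = 0.3127 I₀ · cos²(33°) = 0.2199 I₀.
Need I₃/I₀ = 0.055, so cos²(θ − 111°) = 0.055 / 0.2199 = 0.2501.
θ − 111° = arccos(√0.2501) = 60.0°, giving θ ≈ 111 + 60.0 = 171.0°.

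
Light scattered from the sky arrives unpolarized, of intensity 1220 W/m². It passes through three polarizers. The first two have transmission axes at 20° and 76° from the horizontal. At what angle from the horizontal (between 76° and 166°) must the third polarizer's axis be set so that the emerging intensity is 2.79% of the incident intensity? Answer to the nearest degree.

Unpolarized light through the first polarizer → I₁ = ½ I₀, now polarized at 20°.
I₂ = I₁ cos²(76° − 20°) = 0.5 I₀ · cos²(56°) = 0.1563 I₀.
Need I₃/I₀ = 0.0279, so cos²(θ − 76°) = 0.0279 / 0.1563 = 0.1784.
θ − 76° = arccos(√0.1784) = 65.0°, giving θ ≈ 76 + 65.0 = 141.0°.

θ ≈ 141°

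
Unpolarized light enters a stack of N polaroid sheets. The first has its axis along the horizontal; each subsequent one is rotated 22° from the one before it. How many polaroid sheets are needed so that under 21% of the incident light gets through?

First polarizer halves the unpolarized light: factor 1/2.
Each further stage multiplies by cos²(22°) = 0.8597.
After N polarizers: T = 0.5·0.8597^(N−1). Require T < 0.21 ⇒ N−1 > ln(0.21/0.5)/ln(0.8597) = 5.74, so N−1 ≥ 6 and N = 7.
Check: N=7 gives T = 0.2018 < 0.21; N=6 gives T = 0.2348.

N = 7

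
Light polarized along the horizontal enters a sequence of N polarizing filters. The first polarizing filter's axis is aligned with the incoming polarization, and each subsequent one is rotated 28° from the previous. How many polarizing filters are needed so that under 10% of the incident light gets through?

N = 11

First polarizer is aligned with the polarization: full transmission.
Each further stage multiplies by cos²(28°) = 0.7796.
After N polarizers: T = 0.7796^(N−1). Require T < 0.10 ⇒ N−1 > ln(0.10)/ln(0.7796) = 9.25, so N−1 ≥ 10 and N = 11.
Check: N=11 gives T = 0.08293 < 0.10; N=10 gives T = 0.1064.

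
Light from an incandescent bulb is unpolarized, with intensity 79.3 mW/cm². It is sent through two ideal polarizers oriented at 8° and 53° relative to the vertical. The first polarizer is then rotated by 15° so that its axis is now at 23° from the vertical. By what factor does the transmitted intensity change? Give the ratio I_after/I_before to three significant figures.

I_new/I_old ≈ 1.50

Before rotation:
Unpolarized light through the first polarizer → I₁ = ½ I₀, now polarized at 8°.
I₂ = I₁ cos²(53° − 8°) = 0.5 I₀ · cos²(45°) = 0.25 I₀.
After rotation:
Unpolarized light through the first polarizer → I₁ = ½ I₀, now polarized at 23°.
I₂ = I₁ cos²(53° − 23°) = 0.5 I₀ · cos²(30°) = 0.375 I₀.
Ratio = 0.375 / 0.25 = 1.5.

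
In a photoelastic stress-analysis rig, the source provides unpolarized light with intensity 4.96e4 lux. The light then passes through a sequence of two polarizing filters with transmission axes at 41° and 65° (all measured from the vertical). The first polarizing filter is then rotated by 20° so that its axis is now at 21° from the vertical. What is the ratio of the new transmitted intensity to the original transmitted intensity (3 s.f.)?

I_new/I_old ≈ 0.620

Before rotation:
Unpolarized light through the first polarizer → I₁ = ½ I₀, now polarized at 41°.
I₂ = I₁ cos²(65° − 41°) = 0.5 I₀ · cos²(24°) = 0.4173 I₀.
After rotation:
Unpolarized light through the first polarizer → I₁ = ½ I₀, now polarized at 21°.
I₂ = I₁ cos²(65° − 21°) = 0.5 I₀ · cos²(44°) = 0.2587 I₀.
Ratio = 0.2587 / 0.4173 = 0.62.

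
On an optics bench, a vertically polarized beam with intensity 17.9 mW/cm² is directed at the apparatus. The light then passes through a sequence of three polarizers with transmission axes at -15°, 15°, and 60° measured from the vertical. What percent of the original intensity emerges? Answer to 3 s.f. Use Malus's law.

≈ 35.0%

By Malus's law, I₁ = 17.9 mW/cm² · cos²(15°) = 16.7 mW/cm².
I₂ = I₁ · cos²(30°) = 16.7 · 0.75 = 12.53 mW/cm².
I₃ = I₂ · cos²(45°) = 12.53 · 0.5 = 6.263 mW/cm².
That is 34.99% of the incident intensity.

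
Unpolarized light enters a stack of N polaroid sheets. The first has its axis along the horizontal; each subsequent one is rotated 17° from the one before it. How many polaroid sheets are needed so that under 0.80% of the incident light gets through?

First polarizer halves the unpolarized light: factor 1/2.
Each further stage multiplies by cos²(17°) = 0.9145.
After N polarizers: T = 0.5·0.9145^(N−1). Require T < 0.0080 ⇒ N−1 > ln(0.0080/0.5)/ln(0.9145) = 46.28, so N−1 ≥ 47 and N = 48.
Check: N=48 gives T = 0.007499 < 0.0080; N=47 gives T = 0.0082.

N = 48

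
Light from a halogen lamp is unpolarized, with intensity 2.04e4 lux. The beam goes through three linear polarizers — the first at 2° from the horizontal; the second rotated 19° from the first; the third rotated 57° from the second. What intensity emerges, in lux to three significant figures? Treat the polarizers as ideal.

Unpolarized light through the first polarizer → I₁ = 2.04e4 lux/2 = 1.02e+04 lux, polarized at 2°.
I₂ = I₁ · cos²(19°) = 1.02e+04 · 0.894 = 9119 lux.
I₃ = I₂ · cos²(57°) = 9119 · 0.2966 = 2705 lux.

I ≈ 2700 lux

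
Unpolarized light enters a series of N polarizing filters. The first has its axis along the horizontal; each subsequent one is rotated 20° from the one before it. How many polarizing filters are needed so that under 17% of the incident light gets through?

N = 10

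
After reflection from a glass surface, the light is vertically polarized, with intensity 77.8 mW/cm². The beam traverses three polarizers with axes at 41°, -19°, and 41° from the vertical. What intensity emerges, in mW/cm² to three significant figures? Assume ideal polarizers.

I ≈ 2.77 mW/cm²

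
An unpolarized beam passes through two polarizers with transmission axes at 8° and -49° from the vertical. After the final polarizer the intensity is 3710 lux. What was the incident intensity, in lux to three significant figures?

I₀ ≈ 2.50e4 lux

Unpolarized light through the first polarizer → I₁ = ½ I₀, now polarized at 8°.
I₂ = I₁ cos²(-49° − 8°) = 0.5 I₀ · cos²(57°) = 0.1483 I₀.
So 3710 lux = 0.1483 I₀, giving I₀ = 3710/0.1483 = 2.501e+04 lux.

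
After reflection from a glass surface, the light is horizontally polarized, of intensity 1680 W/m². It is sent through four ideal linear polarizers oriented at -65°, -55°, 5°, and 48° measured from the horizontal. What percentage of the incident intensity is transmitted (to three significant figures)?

≈ 2.32%

I₁ = 1680 W/m² · cos²(65°) = 300.1 W/m².
I₂ = I₁ · cos²(10°) = 300.1 · 0.9698 = 291 W/m².
I₃ = I₂ · cos²(60°) = 291 · 0.25 = 72.75 W/m².
I₄ = I₃ · cos²(43°) = 72.75 · 0.5349 = 38.91 W/m².
That is 2.316% of the incident intensity.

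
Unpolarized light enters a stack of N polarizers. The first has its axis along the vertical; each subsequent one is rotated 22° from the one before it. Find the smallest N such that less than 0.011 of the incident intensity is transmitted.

N = 27

First polarizer halves the unpolarized light: factor 1/2.
Each further stage multiplies by cos²(22°) = 0.8597.
After N polarizers: T = 0.5·0.8597^(N−1). Require T < 0.011 ⇒ N−1 > ln(0.011/0.5)/ln(0.8597) = 25.24, so N−1 ≥ 26 and N = 27.
Check: N=27 gives T = 0.009808 < 0.011; N=26 gives T = 0.01141.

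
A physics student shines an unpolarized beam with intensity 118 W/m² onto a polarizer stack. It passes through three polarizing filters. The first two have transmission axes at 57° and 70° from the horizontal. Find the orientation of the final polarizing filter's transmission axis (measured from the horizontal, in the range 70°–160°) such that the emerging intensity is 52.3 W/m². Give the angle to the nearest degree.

θ ≈ 85°

Unpolarized light through the first polarizer → I₁ = ½ I₀, now polarized at 57°.
I₂ = I₁ cos²(70° − 57°) = 0.5 I₀ · cos²(13°) = 0.4747 I₀.
Target fraction: 52.3 / 118 W/m² = 0.4432 of I₀.
Need I₃/I₀ = 0.4432, so cos²(θ − 70°) = 0.4432 / 0.4747 = 0.9337.
θ − 70° = arccos(√0.9337) = 14.9°, giving θ ≈ 70 + 14.9 = 84.9°.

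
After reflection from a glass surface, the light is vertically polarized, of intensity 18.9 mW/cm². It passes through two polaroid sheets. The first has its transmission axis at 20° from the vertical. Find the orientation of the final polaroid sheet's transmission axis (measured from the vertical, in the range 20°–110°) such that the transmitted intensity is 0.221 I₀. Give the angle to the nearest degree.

θ ≈ 80°

By Malus's law, I₁ = I₀ cos²(20° − 0°) = I₀ cos²(20°) = 0.883 I₀.
Need I₂/I₀ = 0.221, so cos²(θ − 20°) = 0.221 / 0.883 = 0.2503.
θ − 20° = arccos(√0.2503) = 60.0°, giving θ ≈ 20 + 60.0 = 80.0°.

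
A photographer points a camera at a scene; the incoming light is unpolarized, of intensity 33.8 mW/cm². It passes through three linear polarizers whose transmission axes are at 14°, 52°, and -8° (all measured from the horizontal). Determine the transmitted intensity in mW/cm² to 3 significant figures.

Unpolarized light through the first polarizer → I₁ = 33.8 mW/cm²/2 = 16.9 mW/cm², polarized at 14°.
I₂ = I₁ · cos²(38°) = 16.9 · 0.621 = 10.49 mW/cm².
I₃ = I₂ · cos²(60°) = 10.49 · 0.25 = 2.624 mW/cm².

I ≈ 2.62 mW/cm²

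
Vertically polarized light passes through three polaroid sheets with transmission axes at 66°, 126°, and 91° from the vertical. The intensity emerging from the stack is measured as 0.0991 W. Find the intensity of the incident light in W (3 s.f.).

I₁ = I₀ cos²(66° − 0°) = I₀ cos²(66°) = 0.1654 I₀.
I₂ = I₁ cos²(126° − 66°) = 0.1654 I₀ · cos²(60°) = 0.04136 I₀.
I₃ = I₂ cos²(91° − 126°) = 0.04136 I₀ · cos²(35°) = 0.02775 I₀.
So 0.0991 W = 0.02775 I₀, giving I₀ = 0.0991/0.02775 = 3.571 W.

I₀ ≈ 3.57 W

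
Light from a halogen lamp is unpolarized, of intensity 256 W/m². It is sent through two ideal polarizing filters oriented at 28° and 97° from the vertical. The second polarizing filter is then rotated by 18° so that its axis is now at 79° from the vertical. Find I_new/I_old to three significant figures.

I_new/I_old ≈ 3.08

Before rotation:
Unpolarized light through the first polarizer → I₁ = ½ I₀, now polarized at 28°.
I₂ = I₁ cos²(97° − 28°) = 0.5 I₀ · cos²(69°) = 0.06421 I₀.
After rotation:
Unpolarized light through the first polarizer → I₁ = ½ I₀, now polarized at 28°.
I₂ = I₁ cos²(79° − 28°) = 0.5 I₀ · cos²(51°) = 0.198 I₀.
Ratio = 0.198 / 0.06421 = 3.084.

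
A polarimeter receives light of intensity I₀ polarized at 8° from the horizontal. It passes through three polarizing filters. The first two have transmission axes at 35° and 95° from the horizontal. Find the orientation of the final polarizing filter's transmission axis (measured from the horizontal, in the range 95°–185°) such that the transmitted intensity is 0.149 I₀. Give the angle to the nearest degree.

θ ≈ 125°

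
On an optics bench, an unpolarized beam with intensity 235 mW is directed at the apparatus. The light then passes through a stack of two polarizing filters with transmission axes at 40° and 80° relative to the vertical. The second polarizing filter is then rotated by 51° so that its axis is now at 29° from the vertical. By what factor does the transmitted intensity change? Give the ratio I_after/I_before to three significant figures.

I_new/I_old ≈ 1.64

Before rotation:
Unpolarized light through the first polarizer → I₁ = ½ I₀, now polarized at 40°.
I₂ = I₁ cos²(80° − 40°) = 0.5 I₀ · cos²(40°) = 0.2934 I₀.
After rotation:
Unpolarized light through the first polarizer → I₁ = ½ I₀, now polarized at 40°.
I₂ = I₁ cos²(29° − 40°) = 0.5 I₀ · cos²(11°) = 0.4818 I₀.
Ratio = 0.4818 / 0.2934 = 1.642.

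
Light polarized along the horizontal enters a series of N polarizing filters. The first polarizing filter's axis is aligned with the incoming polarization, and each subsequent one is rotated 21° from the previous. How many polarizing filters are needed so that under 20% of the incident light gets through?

First polarizer is aligned with the polarization: full transmission.
Each further stage multiplies by cos²(21°) = 0.8716.
After N polarizers: T = 0.8716^(N−1). Require T < 0.20 ⇒ N−1 > ln(0.20)/ln(0.8716) = 11.71, so N−1 ≥ 12 and N = 13.
Check: N=13 gives T = 0.1922 < 0.20; N=12 gives T = 0.2205.

N = 13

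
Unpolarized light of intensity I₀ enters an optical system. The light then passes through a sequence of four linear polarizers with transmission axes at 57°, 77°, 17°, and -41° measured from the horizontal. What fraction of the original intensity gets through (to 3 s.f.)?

Unpolarized light through the first polarizer → I₁ = ½ I₀, now polarized at 57°.
I₂ = I₁ cos²(77° − 57°) = 0.5 I₀ · cos²(20°) = 0.4415 I₀.
I₃ = I₂ cos²(17° − 77°) = 0.4415 I₀ · cos²(60°) = 0.1104 I₀.
I₄ = I₃ cos²(-41° − 17°) = 0.1104 I₀ · cos²(58°) = 0.031 I₀.
Transmitted fraction = 0.031.

≈ 0.0310 I₀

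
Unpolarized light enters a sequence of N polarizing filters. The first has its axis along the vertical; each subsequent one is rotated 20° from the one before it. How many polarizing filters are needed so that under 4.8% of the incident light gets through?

N = 20

First polarizer halves the unpolarized light: factor 1/2.
Each further stage multiplies by cos²(20°) = 0.883.
After N polarizers: T = 0.5·0.883^(N−1). Require T < 0.048 ⇒ N−1 > ln(0.048/0.5)/ln(0.883) = 18.84, so N−1 ≥ 19 and N = 20.
Check: N=20 gives T = 0.04704 < 0.048; N=19 gives T = 0.05327.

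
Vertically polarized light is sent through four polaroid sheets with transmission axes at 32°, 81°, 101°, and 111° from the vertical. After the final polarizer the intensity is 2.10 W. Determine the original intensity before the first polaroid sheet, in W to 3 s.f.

By Malus's law, I₁ = I₀ cos²(32° − 0°) = I₀ cos²(32°) = 0.7192 I₀.
I₂ = I₁ cos²(81° − 32°) = 0.7192 I₀ · cos²(49°) = 0.3095 I₀.
I₃ = I₂ cos²(101° − 81°) = 0.3095 I₀ · cos²(20°) = 0.2733 I₀.
I₄ = I₃ cos²(111° − 101°) = 0.2733 I₀ · cos²(10°) = 0.2651 I₀.
So 2.10 W = 0.2651 I₀, giving I₀ = 2.10/0.2651 = 7.922 W.

I₀ ≈ 7.92 W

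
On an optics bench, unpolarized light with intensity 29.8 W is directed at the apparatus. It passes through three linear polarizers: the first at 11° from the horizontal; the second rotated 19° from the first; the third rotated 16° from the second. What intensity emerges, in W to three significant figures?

Unpolarized light through the first polarizer → I₁ = 29.8 W/2 = 14.9 W, polarized at 11°.
I₂ = I₁ · cos²(19°) = 14.9 · 0.894 = 13.32 W.
I₃ = I₂ · cos²(16°) = 13.32 · 0.924 = 12.31 W.

I ≈ 12.3 W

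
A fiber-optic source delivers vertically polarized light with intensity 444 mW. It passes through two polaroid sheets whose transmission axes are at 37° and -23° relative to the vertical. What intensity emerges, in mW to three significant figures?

I ≈ 70.8 mW

I₁ = 444 mW · cos²(37°) = 283.2 mW.
I₂ = I₁ · cos²(60°) = 283.2 · 0.25 = 70.8 mW.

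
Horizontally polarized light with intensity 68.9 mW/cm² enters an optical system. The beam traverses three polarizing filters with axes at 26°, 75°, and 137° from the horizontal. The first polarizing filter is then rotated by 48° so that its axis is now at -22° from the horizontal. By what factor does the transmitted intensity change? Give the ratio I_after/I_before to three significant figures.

Before rotation:
By Malus's law, I₁ = I₀ cos²(26° − 0°) = I₀ cos²(26°) = 0.8078 I₀.
I₂ = I₁ cos²(75° − 26°) = 0.8078 I₀ · cos²(49°) = 0.3477 I₀.
I₃ = I₂ cos²(137° − 75°) = 0.3477 I₀ · cos²(62°) = 0.07663 I₀.
After rotation:
I₁ = I₀ cos²(-22° − 0°) = I₀ cos²(22°) = 0.8597 I₀.
Angle between axes 1 and 2: 83°. I₂ = 0.8597 I₀ · cos²(83°) = 0.01277 I₀.
I₃ = I₂ cos²(137° − 75°) = 0.01277 I₀ · cos²(62°) = 0.002814 I₀.
Ratio = 0.002814 / 0.07663 = 0.03672.

I_new/I_old ≈ 0.0367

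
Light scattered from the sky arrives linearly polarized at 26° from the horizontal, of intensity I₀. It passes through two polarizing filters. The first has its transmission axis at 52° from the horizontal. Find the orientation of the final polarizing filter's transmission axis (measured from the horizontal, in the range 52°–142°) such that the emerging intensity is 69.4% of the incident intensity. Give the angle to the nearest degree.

θ ≈ 74°

I₁ = I₀ cos²(52° − 26°) = I₀ cos²(26°) = 0.8078 I₀.
Need I₂/I₀ = 0.694, so cos²(θ − 52°) = 0.694 / 0.8078 = 0.8591.
θ − 52° = arccos(√0.8591) = 22.0°, giving θ ≈ 52 + 22.0 = 74.0°.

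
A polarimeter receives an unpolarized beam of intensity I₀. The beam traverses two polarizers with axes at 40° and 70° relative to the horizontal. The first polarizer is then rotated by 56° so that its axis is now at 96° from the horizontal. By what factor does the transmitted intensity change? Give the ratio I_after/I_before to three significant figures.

Before rotation:
Unpolarized light through the first polarizer → I₁ = ½ I₀, now polarized at 40°.
I₂ = I₁ cos²(70° − 40°) = 0.5 I₀ · cos²(30°) = 0.375 I₀.
After rotation:
Unpolarized light through the first polarizer → I₁ = ½ I₀, now polarized at 96°.
I₂ = I₁ cos²(70° − 96°) = 0.5 I₀ · cos²(26°) = 0.4039 I₀.
Ratio = 0.4039 / 0.375 = 1.077.

I_new/I_old ≈ 1.08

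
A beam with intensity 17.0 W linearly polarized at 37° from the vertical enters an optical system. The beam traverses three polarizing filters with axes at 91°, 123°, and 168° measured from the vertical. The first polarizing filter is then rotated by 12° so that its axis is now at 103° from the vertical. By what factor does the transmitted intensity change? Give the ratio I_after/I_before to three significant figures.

I_new/I_old ≈ 0.588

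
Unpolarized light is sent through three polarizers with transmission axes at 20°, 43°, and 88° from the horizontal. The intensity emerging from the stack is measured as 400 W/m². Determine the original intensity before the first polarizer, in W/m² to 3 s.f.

I₀ ≈ 1890 W/m²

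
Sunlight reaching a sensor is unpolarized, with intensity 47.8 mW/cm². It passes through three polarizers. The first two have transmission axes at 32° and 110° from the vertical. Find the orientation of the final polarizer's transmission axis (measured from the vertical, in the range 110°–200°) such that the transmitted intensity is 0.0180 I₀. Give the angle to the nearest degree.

Unpolarized light through the first polarizer → I₁ = ½ I₀, now polarized at 32°.
I₂ = I₁ cos²(110° − 32°) = 0.5 I₀ · cos²(78°) = 0.02161 I₀.
Need I₃/I₀ = 0.018, so cos²(θ − 110°) = 0.018 / 0.02161 = 0.8328.
θ − 110° = arccos(√0.8328) = 24.1°, giving θ ≈ 110 + 24.1 = 134.1°.

θ ≈ 134°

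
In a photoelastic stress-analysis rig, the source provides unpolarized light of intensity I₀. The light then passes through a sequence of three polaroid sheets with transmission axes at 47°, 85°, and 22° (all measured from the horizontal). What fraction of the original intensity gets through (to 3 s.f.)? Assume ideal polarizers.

Unpolarized light through the first polarizer → I₁ = ½ I₀, now polarized at 47°.
I₂ = I₁ cos²(85° − 47°) = 0.5 I₀ · cos²(38°) = 0.3105 I₀.
I₃ = I₂ cos²(22° − 85°) = 0.3105 I₀ · cos²(63°) = 0.06399 I₀.
Transmitted fraction = 0.06399.

≈ 0.0640 I₀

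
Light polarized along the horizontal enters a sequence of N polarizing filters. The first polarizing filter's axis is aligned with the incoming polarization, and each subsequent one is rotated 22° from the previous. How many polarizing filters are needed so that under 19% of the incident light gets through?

N = 12

First polarizer is aligned with the polarization: full transmission.
Each further stage multiplies by cos²(22°) = 0.8597.
After N polarizers: T = 0.8597^(N−1). Require T < 0.19 ⇒ N−1 > ln(0.19)/ln(0.8597) = 10.98, so N−1 ≥ 11 and N = 12.
Check: N=12 gives T = 0.1895 < 0.19; N=11 gives T = 0.2205.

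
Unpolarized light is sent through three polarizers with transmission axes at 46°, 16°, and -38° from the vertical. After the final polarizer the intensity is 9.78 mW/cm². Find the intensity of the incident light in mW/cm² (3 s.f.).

Unpolarized light through the first polarizer → I₁ = ½ I₀, now polarized at 46°.
I₂ = I₁ cos²(16° − 46°) = 0.5 I₀ · cos²(30°) = 0.375 I₀.
I₃ = I₂ cos²(-38° − 16°) = 0.375 I₀ · cos²(54°) = 0.1296 I₀.
So 9.78 mW/cm² = 0.1296 I₀, giving I₀ = 9.78/0.1296 = 75.49 mW/cm².

I₀ ≈ 75.5 mW/cm²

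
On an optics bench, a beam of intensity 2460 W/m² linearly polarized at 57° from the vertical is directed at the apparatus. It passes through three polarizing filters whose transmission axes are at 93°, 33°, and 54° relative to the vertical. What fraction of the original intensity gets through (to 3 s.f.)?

I₁ = 2460 W/m² · cos²(36°) = 1610 W/m².
I₂ = I₁ · cos²(60°) = 1610 · 0.25 = 402.5 W/m².
I₃ = I₂ · cos²(21°) = 402.5 · 0.8716 = 350.8 W/m².
Transmitted fraction = 0.1426.

I/I₀ ≈ 0.143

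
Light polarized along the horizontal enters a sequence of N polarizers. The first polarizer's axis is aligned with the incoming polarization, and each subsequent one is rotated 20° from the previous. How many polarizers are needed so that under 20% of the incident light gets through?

N = 14

First polarizer is aligned with the polarization: full transmission.
Each further stage multiplies by cos²(20°) = 0.883.
After N polarizers: T = 0.883^(N−1). Require T < 0.20 ⇒ N−1 > ln(0.20)/ln(0.883) = 12.94, so N−1 ≥ 13 and N = 14.
Check: N=14 gives T = 0.1984 < 0.20; N=13 gives T = 0.2247.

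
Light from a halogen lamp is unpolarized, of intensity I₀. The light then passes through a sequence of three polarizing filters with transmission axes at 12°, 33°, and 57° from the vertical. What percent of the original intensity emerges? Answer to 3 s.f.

Unpolarized light through the first polarizer → I₁ = ½ I₀, now polarized at 12°.
I₂ = I₁ cos²(33° − 12°) = 0.5 I₀ · cos²(21°) = 0.4358 I₀.
I₃ = I₂ cos²(57° − 33°) = 0.4358 I₀ · cos²(24°) = 0.3637 I₀.
That is 36.37% of the incident intensity.

≈ 36.4%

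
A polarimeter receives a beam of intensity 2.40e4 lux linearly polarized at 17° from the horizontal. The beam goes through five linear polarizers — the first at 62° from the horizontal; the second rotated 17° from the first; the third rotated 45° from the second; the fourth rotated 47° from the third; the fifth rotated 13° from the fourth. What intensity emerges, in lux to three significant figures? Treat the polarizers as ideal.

By Malus's law, I₁ = 2.40e4 lux · cos²(45°) = 1.2e+04 lux.
I₂ = I₁ · cos²(17°) = 1.2e+04 · 0.9145 = 1.097e+04 lux.
I₃ = I₂ · cos²(45°) = 1.097e+04 · 0.5 = 5487 lux.
I₄ = I₃ · cos²(47°) = 5487 · 0.4651 = 2552 lux.
I₅ = I₄ · cos²(13°) = 2552 · 0.9494 = 2423 lux.

I ≈ 2420 lux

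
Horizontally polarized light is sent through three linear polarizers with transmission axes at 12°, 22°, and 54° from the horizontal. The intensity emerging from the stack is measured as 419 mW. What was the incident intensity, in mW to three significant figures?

I₁ = I₀ cos²(12° − 0°) = I₀ cos²(12°) = 0.9568 I₀.
I₂ = I₁ cos²(22° − 12°) = 0.9568 I₀ · cos²(10°) = 0.9279 I₀.
I₃ = I₂ cos²(54° − 22°) = 0.9279 I₀ · cos²(32°) = 0.6673 I₀.
So 419 mW = 0.6673 I₀, giving I₀ = 419/0.6673 = 627.9 mW.

I₀ ≈ 628 mW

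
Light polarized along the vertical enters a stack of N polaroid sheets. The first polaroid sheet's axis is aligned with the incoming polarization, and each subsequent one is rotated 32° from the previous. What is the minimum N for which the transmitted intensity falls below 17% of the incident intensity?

First polarizer is aligned with the polarization: full transmission.
Each further stage multiplies by cos²(32°) = 0.7192.
After N polarizers: T = 0.7192^(N−1). Require T < 0.17 ⇒ N−1 > ln(0.17)/ln(0.7192) = 5.38, so N−1 ≥ 6 and N = 7.
Check: N=7 gives T = 0.1384 < 0.17; N=6 gives T = 0.1924.

N = 7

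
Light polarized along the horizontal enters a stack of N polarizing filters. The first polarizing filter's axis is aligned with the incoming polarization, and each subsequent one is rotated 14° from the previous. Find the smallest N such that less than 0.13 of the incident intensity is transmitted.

N = 35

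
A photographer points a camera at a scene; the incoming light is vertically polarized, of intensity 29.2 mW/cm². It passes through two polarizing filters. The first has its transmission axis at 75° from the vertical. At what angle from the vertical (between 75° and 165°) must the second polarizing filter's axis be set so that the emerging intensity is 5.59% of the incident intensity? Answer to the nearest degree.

By Malus's law, I₁ = I₀ cos²(75° − 0°) = I₀ cos²(75°) = 0.06699 I₀.
Need I₂/I₀ = 0.0559, so cos²(θ − 75°) = 0.0559 / 0.06699 = 0.8345.
θ − 75° = arccos(√0.8345) = 24.0°, giving θ ≈ 75 + 24.0 = 99.0°.

θ ≈ 99°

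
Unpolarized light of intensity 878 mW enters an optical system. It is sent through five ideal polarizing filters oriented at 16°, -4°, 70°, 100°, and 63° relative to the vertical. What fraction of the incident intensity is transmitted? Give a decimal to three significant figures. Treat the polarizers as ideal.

I/I₀ ≈ 0.0160

Unpolarized light through the first polarizer → I₁ = 878 mW/2 = 439 mW, polarized at 16°.
I₂ = I₁ · cos²(20°) = 439 · 0.883 = 387.6 mW.
I₃ = I₂ · cos²(74°) = 387.6 · 0.07598 = 29.45 mW.
I₄ = I₃ · cos²(30°) = 29.45 · 0.75 = 22.09 mW.
I₅ = I₄ · cos²(37°) = 22.09 · 0.6378 = 14.09 mW.
Transmitted fraction = 0.01605.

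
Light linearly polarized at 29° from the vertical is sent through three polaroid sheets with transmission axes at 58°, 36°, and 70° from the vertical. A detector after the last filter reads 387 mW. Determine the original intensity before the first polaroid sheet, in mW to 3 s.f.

I₀ ≈ 856 mW

By Malus's law, I₁ = I₀ cos²(58° − 29°) = I₀ cos²(29°) = 0.765 I₀.
I₂ = I₁ cos²(36° − 58°) = 0.765 I₀ · cos²(22°) = 0.6576 I₀.
I₃ = I₂ cos²(70° − 36°) = 0.6576 I₀ · cos²(34°) = 0.452 I₀.
So 387 mW = 0.452 I₀, giving I₀ = 387/0.452 = 856.2 mW.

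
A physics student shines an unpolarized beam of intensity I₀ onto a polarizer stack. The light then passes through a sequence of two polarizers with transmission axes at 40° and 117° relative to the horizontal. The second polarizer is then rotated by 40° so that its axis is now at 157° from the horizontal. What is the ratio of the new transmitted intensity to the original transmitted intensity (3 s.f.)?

Before rotation:
Unpolarized light through the first polarizer → I₁ = ½ I₀, now polarized at 40°.
I₂ = I₁ cos²(117° − 40°) = 0.5 I₀ · cos²(77°) = 0.0253 I₀.
After rotation:
Unpolarized light through the first polarizer → I₁ = ½ I₀, now polarized at 40°.
Angle between axes 1 and 2: 63°. I₂ = 0.5 I₀ · cos²(63°) = 0.1031 I₀.
Ratio = 0.1031 / 0.0253 = 4.073.

I_new/I_old ≈ 4.07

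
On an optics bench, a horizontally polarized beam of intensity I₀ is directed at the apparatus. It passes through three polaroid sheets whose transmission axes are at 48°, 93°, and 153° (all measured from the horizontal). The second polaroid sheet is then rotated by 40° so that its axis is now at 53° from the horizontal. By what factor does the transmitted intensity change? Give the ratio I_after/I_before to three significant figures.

I_new/I_old ≈ 0.239

Before rotation:
I₁ = I₀ cos²(48° − 0°) = I₀ cos²(48°) = 0.4477 I₀.
I₂ = I₁ cos²(93° − 48°) = 0.4477 I₀ · cos²(45°) = 0.2239 I₀.
I₃ = I₂ cos²(153° − 93°) = 0.2239 I₀ · cos²(60°) = 0.05597 I₀.
After rotation:
I₁ = I₀ cos²(48° − 0°) = I₀ cos²(48°) = 0.4477 I₀.
I₂ = I₁ cos²(53° − 48°) = 0.4477 I₀ · cos²(5°) = 0.4443 I₀.
Angle between axes 2 and 3: 80°. I₃ = 0.4443 I₀ · cos²(80°) = 0.0134 I₀.
Ratio = 0.0134 / 0.05597 = 0.2394.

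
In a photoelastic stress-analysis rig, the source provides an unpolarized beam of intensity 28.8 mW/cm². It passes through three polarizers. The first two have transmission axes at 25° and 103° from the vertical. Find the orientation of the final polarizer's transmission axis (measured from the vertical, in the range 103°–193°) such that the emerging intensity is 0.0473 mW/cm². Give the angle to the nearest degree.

Unpolarized light through the first polarizer → I₁ = ½ I₀, now polarized at 25°.
I₂ = I₁ cos²(103° − 25°) = 0.5 I₀ · cos²(78°) = 0.02161 I₀.
Target fraction: 0.0473 / 28.8 mW/cm² = 0.001642 of I₀.
Need I₃/I₀ = 0.001642, so cos²(θ − 103°) = 0.001642 / 0.02161 = 0.07599.
θ − 103° = arccos(√0.07599) = 74.0°, giving θ ≈ 103 + 74.0 = 177.0°.

θ ≈ 177°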